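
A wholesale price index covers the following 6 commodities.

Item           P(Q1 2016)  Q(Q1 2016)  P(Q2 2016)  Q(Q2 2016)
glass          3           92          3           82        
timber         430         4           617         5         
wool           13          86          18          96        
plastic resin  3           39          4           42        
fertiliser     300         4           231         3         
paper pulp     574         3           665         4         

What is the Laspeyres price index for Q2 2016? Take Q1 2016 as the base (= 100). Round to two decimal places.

119.73

Laspeyres price index uses base-period quantities as weights.
ΣP(Q2 2016)·Q(Q1 2016) = 3×92 + 617×4 + 18×86 + 4×39 + 231×4 + 665×3 = 276 + 2468 + 1548 + 156 + 924 + 1995 = 7367
ΣP(Q1 2016)·Q(Q1 2016) = 3×92 + 430×4 + 13×86 + 3×39 + 300×4 + 574×3 = 276 + 1720 + 1118 + 117 + 1200 + 1722 = 6153
Index = 7367 / 6153 × 100 = 119.7302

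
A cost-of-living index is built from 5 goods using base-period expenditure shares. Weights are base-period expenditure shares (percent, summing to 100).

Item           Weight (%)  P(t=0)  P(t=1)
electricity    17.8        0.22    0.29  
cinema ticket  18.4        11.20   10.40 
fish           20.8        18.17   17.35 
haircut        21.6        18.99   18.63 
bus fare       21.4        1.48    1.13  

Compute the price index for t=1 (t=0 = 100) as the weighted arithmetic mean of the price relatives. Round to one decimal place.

97.9

electricity: 17.8 × (0.29/0.22) = 17.8 × 1.318182 = 23.4636
cinema ticket: 18.4 × (10.40/11.20) = 18.4 × 0.928571 = 17.0857
fish: 20.8 × (17.35/18.17) = 20.8 × 0.954871 = 19.8613
haircut: 21.6 × (18.63/18.99) = 21.6 × 0.981043 = 21.1905
bus fare: 21.4 × (1.13/1.48) = 21.4 × 0.763514 = 16.3392
Index = Σ wᵢ·(p₁ᵢ/p₀ᵢ) = 23.4636 + 17.0857 + 19.8613 + 21.1905 + 16.3392 = 97.9404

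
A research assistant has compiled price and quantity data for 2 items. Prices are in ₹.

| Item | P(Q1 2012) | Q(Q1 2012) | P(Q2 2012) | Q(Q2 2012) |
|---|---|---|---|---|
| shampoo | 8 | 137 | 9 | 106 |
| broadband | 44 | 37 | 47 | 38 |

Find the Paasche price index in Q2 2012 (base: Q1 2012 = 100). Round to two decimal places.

108.73

Paasche price index uses current-period quantities as weights.
ΣP(Q2 2012)·Q(Q2 2012) = 9×106 + 47×38 = 954 + 1786 = 2740
ΣP(Q1 2012)·Q(Q2 2012) = 8×106 + 44×38 = 848 + 1672 = 2520
Index = 2740 / 2520 × 100 = 108.7302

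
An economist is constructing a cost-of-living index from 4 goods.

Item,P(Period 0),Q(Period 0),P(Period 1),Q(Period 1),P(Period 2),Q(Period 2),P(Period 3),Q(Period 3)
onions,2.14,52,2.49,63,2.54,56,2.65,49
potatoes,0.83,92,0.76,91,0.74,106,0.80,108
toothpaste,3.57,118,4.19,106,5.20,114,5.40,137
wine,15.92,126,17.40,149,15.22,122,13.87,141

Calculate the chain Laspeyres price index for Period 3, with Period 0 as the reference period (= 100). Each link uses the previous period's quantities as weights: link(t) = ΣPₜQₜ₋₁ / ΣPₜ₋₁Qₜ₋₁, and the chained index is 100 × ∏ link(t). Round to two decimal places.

98.06

Link Period 0→Period 1:
ΣP(Period 1)Q(Period 0) = 2.49×52 + 0.76×92 + 4.19×118 + 17.40×126 = 129.48 + 69.92 + 494.42 + 2192.4 = 2886.22
ΣP(Period 0)Q(Period 0) = 2.14×52 + 0.83×92 + 3.57×118 + 15.92×126 = 111.28 + 76.36 + 421.26 + 2005.92 = 2614.82
link = 2886.22/2614.82 = 1.103793
Link Period 1→Period 2:
ΣP(Period 2)Q(Period 1) = 2.54×63 + 0.74×91 + 5.20×106 + 15.22×149 = 160.02 + 67.34 + 551.2 + 2267.78 = 3046.34
ΣP(Period 1)Q(Period 1) = 2.49×63 + 0.76×91 + 4.19×106 + 17.40×149 = 156.87 + 69.16 + 444.14 + 2592.6 = 3262.77
link = 3046.34/3262.77 = 0.933667
Link Period 2→Period 3:
ΣP(Period 3)Q(Period 2) = 2.65×56 + 0.80×106 + 5.40×114 + 13.87×122 = 148.4 + 84.8 + 615.6 + 1692.14 = 2540.94
ΣP(Period 2)Q(Period 2) = 2.54×56 + 0.74×106 + 5.20×114 + 15.22×122 = 142.24 + 78.44 + 592.8 + 1856.84 = 2670.32
link = 2540.94/2670.32 = 0.951549
Chained index = 100 × 1.103793 × 0.933667 × 0.951549 = 98.0642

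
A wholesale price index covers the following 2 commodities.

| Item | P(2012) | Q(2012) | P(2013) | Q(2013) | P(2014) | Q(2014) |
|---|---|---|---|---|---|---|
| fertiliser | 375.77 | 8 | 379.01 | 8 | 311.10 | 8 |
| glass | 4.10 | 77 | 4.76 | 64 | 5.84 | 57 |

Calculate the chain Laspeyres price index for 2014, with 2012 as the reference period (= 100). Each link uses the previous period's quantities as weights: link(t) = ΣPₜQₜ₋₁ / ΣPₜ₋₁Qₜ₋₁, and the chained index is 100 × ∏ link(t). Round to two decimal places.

Link 2012→2013:
ΣP(2013)Q(2012) = 379.01×8 + 4.76×77 = 3032.08 + 366.52 = 3398.6
ΣP(2012)Q(2012) = 375.77×8 + 4.10×77 = 3006.16 + 315.7 = 3321.86
link = 3398.6/3321.86 = 1.023102
Link 2013→2014:
ΣP(2014)Q(2013) = 311.10×8 + 5.84×64 = 2488.8 + 373.76 = 2862.56
ΣP(2013)Q(2013) = 379.01×8 + 4.76×64 = 3032.08 + 304.64 = 3336.72
link = 2862.56/3336.72 = 0.857896
Chained index = 100 × 1.023102 × 0.857896 = 87.7715

87.77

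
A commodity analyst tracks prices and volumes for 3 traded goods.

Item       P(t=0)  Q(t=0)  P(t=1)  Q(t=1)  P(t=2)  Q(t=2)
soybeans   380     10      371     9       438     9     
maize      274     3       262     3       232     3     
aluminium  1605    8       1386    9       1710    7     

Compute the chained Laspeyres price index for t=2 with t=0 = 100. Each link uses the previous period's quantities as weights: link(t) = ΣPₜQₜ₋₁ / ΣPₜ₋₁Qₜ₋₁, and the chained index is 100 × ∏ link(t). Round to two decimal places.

Link t=0→t=1:
ΣP(t=1)Q(t=0) = 371×10 + 262×3 + 1386×8 = 3710 + 786 + 11088 = 15584
ΣP(t=0)Q(t=0) = 380×10 + 274×3 + 1605×8 = 3800 + 822 + 12840 = 17462
link = 15584/17462 = 0.892452
Link t=1→t=2:
ΣP(t=2)Q(t=1) = 438×9 + 232×3 + 1710×9 = 3942 + 696 + 15390 = 20028
ΣP(t=1)Q(t=1) = 371×9 + 262×3 + 1386×9 = 3339 + 786 + 12474 = 16599
link = 20028/16599 = 1.206579
Chained index = 100 × 0.892452 × 1.206579 = 107.6814

107.68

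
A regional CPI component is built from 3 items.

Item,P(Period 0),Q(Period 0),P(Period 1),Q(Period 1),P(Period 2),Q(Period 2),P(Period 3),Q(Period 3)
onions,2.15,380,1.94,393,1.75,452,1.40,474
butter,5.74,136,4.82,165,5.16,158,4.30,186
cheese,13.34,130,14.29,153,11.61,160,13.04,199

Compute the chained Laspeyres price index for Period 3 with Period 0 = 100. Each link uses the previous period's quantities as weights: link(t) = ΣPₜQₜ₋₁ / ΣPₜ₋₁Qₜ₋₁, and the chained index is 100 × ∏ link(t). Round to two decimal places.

Link Period 0→Period 1:
ΣP(Period 1)Q(Period 0) = 1.94×380 + 4.82×136 + 14.29×130 = 737.2 + 655.52 + 1857.7 = 3250.42
ΣP(Period 0)Q(Period 0) = 2.15×380 + 5.74×136 + 13.34×130 = 817 + 780.64 + 1734.2 = 3331.84
link = 3250.42/3331.84 = 0.975563
Link Period 1→Period 2:
ΣP(Period 2)Q(Period 1) = 1.75×393 + 5.16×165 + 11.61×153 = 687.75 + 851.4 + 1776.33 = 3315.48
ΣP(Period 1)Q(Period 1) = 1.94×393 + 4.82×165 + 14.29×153 = 762.42 + 795.3 + 2186.37 = 3744.09
link = 3315.48/3744.09 = 0.885524
Link Period 2→Period 3:
ΣP(Period 3)Q(Period 2) = 1.40×452 + 4.30×158 + 13.04×160 = 632.8 + 679.4 + 2086.4 = 3398.6
ΣP(Period 2)Q(Period 2) = 1.75×452 + 5.16×158 + 11.61×160 = 791 + 815.28 + 1857.6 = 3463.88
link = 3398.6/3463.88 = 0.981154
Chained index = 100 × 0.975563 × 0.885524 × 0.981154 = 84.7603

84.76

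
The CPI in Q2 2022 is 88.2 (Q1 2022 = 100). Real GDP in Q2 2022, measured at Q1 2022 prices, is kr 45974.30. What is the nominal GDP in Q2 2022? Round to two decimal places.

40549.33

Nominal = Real × (Index/100) = 45974.30 × (88.2/100)
        = 45974.30 × 0.882 = 40549.3326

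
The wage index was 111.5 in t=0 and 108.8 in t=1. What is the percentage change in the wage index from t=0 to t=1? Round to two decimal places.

Change = (108.8 − 111.5) / 111.5 × 100
       = -2.7 / 111.5 × 100 = -2.4215%

-2.42%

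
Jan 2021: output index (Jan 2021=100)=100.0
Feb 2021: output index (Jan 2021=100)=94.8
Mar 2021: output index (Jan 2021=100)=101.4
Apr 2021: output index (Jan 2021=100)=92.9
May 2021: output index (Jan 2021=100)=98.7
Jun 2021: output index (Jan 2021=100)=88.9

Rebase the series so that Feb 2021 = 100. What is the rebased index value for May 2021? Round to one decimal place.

Rebased(May 2021) = 98.7 / 94.8 × 100 = 104.1139

104.1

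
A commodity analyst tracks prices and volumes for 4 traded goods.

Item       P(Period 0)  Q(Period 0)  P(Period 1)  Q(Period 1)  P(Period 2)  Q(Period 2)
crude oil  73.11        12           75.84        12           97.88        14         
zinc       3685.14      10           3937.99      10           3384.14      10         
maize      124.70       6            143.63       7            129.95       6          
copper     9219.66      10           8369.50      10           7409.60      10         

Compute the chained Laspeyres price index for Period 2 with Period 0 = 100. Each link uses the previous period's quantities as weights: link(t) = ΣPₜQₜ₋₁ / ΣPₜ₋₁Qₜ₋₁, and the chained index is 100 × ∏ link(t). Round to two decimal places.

84.10

Link Period 0→Period 1:
ΣP(Period 1)Q(Period 0) = 75.84×12 + 3937.99×10 + 143.63×6 + 8369.50×10 = 910.08 + 39379.9 + 861.78 + 83695 = 124846.76
ΣP(Period 0)Q(Period 0) = 73.11×12 + 3685.14×10 + 124.70×6 + 9219.66×10 = 877.32 + 36851.4 + 748.2 + 92196.6 = 130673.52
link = 124846.76/130673.52 = 0.955410
Link Period 1→Period 2:
ΣP(Period 2)Q(Period 1) = 97.88×12 + 3384.14×10 + 129.95×7 + 7409.60×10 = 1174.56 + 33841.4 + 909.65 + 74096 = 110021.61
ΣP(Period 1)Q(Period 1) = 75.84×12 + 3937.99×10 + 143.63×7 + 8369.50×10 = 910.08 + 39379.9 + 1005.41 + 83695 = 124990.39
link = 110021.61/124990.39 = 0.880241
Chained index = 100 × 0.955410 × 0.880241 = 84.0990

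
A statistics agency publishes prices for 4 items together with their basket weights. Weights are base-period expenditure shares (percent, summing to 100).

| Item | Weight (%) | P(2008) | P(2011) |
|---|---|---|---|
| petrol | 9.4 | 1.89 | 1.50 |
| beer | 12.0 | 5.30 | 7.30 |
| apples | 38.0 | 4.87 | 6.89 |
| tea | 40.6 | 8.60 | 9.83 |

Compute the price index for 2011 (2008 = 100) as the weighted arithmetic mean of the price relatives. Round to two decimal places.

petrol: 9.4 × (1.50/1.89) = 9.4 × 0.793651 = 7.4603
beer: 12.0 × (7.30/5.30) = 12.0 × 1.377358 = 16.5283
apples: 38.0 × (6.89/4.87) = 38.0 × 1.414784 = 53.7618
tea: 40.6 × (9.83/8.60) = 40.6 × 1.143023 = 46.4067
Index = Σ wᵢ·(p₁ᵢ/p₀ᵢ) = 7.4603 + 16.5283 + 53.7618 + 46.4067 = 124.1572

124.16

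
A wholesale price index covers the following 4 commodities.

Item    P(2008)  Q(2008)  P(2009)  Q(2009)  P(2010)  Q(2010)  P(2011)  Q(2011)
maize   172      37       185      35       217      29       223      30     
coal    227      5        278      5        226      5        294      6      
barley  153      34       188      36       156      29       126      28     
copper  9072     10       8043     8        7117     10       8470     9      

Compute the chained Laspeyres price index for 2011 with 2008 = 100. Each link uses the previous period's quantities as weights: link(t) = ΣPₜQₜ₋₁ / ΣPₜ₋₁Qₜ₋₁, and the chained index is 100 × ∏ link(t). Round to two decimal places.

Link 2008→2009:
ΣP(2009)Q(2008) = 185×37 + 278×5 + 188×34 + 8043×10 = 6845 + 1390 + 6392 + 80430 = 95057
ΣP(2008)Q(2008) = 172×37 + 227×5 + 153×34 + 9072×10 = 6364 + 1135 + 5202 + 90720 = 103421
link = 95057/103421 = 0.919127
Link 2009→2010:
ΣP(2010)Q(2009) = 217×35 + 226×5 + 156×36 + 7117×8 = 7595 + 1130 + 5616 + 56936 = 71277
ΣP(2009)Q(2009) = 185×35 + 278×5 + 188×36 + 8043×8 = 6475 + 1390 + 6768 + 64344 = 78977
link = 71277/78977 = 0.902503
Link 2010→2011:
ΣP(2011)Q(2010) = 223×29 + 294×5 + 126×29 + 8470×10 = 6467 + 1470 + 3654 + 84700 = 96291
ΣP(2010)Q(2010) = 217×29 + 226×5 + 156×29 + 7117×10 = 6293 + 1130 + 4524 + 71170 = 83117
link = 96291/83117 = 1.158499
Chained index = 100 × 0.919127 × 0.902503 × 1.158499 = 96.0992

96.10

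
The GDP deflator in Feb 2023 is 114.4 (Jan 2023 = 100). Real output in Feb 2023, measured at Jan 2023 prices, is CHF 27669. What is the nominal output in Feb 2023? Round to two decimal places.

Nominal = Real × (Index/100) = 27669 × (114.4/100)
        = 27669 × 1.144 = 31653.3360

31653.34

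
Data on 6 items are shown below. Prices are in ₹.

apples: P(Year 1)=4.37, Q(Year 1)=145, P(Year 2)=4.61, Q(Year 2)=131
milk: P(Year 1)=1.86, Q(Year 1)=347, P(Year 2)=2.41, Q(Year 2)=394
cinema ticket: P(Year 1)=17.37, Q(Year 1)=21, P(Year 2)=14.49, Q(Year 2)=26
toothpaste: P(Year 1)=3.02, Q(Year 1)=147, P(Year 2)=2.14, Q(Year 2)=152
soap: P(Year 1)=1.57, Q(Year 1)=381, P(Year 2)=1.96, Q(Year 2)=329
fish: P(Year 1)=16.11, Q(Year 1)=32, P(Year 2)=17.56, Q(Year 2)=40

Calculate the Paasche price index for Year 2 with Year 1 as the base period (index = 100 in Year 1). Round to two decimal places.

106.69

Paasche price index uses current-period quantities as weights.
ΣP(Year 2)·Q(Year 2) = 4.61×131 + 2.41×394 + 14.49×26 + 2.14×152 + 1.96×329 + 17.56×40 = 603.91 + 949.54 + 376.74 + 325.28 + 644.84 + 702.4 = 3602.71
ΣP(Year 1)·Q(Year 2) = 4.37×131 + 1.86×394 + 17.37×26 + 3.02×152 + 1.57×329 + 16.11×40 = 572.47 + 732.84 + 451.62 + 459.04 + 516.53 + 644.4 = 3376.9
Index = 3602.71 / 3376.9 × 100 = 106.6869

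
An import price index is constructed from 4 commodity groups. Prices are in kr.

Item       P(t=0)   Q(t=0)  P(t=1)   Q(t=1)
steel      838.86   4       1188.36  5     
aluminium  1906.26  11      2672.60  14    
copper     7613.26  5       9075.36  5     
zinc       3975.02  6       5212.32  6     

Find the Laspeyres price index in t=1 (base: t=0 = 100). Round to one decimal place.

128.5

Laspeyres price index uses base-period quantities as weights.
ΣP(t=1)·Q(t=0) = 1188.36×4 + 2672.60×11 + 9075.36×5 + 5212.32×6 = 4753.44 + 29398.6 + 45376.8 + 31273.92 = 110802.76
ΣP(t=0)·Q(t=0) = 838.86×4 + 1906.26×11 + 7613.26×5 + 3975.02×6 = 3355.44 + 20968.86 + 38066.3 + 23850.12 = 86240.72
Index = 110802.76 / 86240.72 × 100 = 128.4808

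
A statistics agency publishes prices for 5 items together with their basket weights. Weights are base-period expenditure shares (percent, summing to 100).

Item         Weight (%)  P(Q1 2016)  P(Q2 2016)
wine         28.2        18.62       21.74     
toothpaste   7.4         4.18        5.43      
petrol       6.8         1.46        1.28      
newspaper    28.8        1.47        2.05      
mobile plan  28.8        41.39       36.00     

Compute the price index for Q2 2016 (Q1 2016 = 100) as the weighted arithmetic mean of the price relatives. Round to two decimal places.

wine: 28.2 × (21.74/18.62) = 28.2 × 1.167562 = 32.9252
toothpaste: 7.4 × (5.43/4.18) = 7.4 × 1.299043 = 9.6129
petrol: 6.8 × (1.28/1.46) = 6.8 × 0.876712 = 5.9616
newspaper: 28.8 × (2.05/1.47) = 28.8 × 1.394558 = 40.1633
mobile plan: 28.8 × (36.00/41.39) = 28.8 × 0.869775 = 25.0495
Index = Σ wᵢ·(p₁ᵢ/p₀ᵢ) = 32.9252 + 9.6129 + 5.9616 + 40.1633 + 25.0495 = 113.7126

113.71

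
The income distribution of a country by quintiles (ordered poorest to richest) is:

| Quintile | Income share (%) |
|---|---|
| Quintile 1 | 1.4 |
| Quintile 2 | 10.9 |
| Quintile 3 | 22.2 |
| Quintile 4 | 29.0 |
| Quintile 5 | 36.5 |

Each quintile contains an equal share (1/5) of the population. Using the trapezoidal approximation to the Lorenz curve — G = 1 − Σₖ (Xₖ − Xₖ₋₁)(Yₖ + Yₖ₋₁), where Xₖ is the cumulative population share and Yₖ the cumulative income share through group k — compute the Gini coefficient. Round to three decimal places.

Cumulative income shares Yₖ: 0.0140, 0.1230, 0.3450, 0.6350, 1.0000
Σ (Xₖ−Xₖ₋₁)(Yₖ+Yₖ₋₁) = (1/5)(0.0140+0.0000) + (1/5)(0.1230+0.0140) + (1/5)(0.3450+0.1230) + (1/5)(0.6350+0.3450) + (1/5)(1.0000+0.6350)
  = 0.0028 + 0.0274 + 0.0936 + 0.1960 + 0.3270 = 0.6468
G = 1 − 0.6468 = 0.3532

0.353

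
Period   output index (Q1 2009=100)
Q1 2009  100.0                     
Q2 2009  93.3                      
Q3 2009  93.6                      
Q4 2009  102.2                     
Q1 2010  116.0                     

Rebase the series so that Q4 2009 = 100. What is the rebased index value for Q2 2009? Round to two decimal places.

Rebased(Q2 2009) = 93.3 / 102.2 × 100 = 91.2916

91.29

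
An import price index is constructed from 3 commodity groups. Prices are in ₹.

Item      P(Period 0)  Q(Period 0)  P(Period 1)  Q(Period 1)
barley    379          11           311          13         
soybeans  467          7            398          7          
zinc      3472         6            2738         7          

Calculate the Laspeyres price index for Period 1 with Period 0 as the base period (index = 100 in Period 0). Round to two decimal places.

80.07

Laspeyres price index uses base-period quantities as weights.
ΣP(Period 1)·Q(Period 0) = 311×11 + 398×7 + 2738×6 = 3421 + 2786 + 16428 = 22635
ΣP(Period 0)·Q(Period 0) = 379×11 + 467×7 + 3472×6 = 4169 + 3269 + 20832 = 28270
Index = 22635 / 28270 × 100 = 80.0672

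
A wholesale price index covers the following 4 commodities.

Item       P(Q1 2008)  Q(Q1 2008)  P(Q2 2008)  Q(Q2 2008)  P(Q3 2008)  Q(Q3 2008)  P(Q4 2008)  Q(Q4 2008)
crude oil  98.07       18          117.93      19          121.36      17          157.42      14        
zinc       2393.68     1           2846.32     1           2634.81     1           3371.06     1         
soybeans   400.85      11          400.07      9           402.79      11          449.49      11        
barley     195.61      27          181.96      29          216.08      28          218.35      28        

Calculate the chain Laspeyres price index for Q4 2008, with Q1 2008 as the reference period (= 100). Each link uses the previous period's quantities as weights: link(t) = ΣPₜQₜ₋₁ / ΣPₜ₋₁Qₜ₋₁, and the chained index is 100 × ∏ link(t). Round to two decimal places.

123.44

Link Q1 2008→Q2 2008:
ΣP(Q2 2008)Q(Q1 2008) = 117.93×18 + 2846.32×1 + 400.07×11 + 181.96×27 = 2122.74 + 2846.32 + 4400.77 + 4912.92 = 14282.75
ΣP(Q1 2008)Q(Q1 2008) = 98.07×18 + 2393.68×1 + 400.85×11 + 195.61×27 = 1765.26 + 2393.68 + 4409.35 + 5281.47 = 13849.76
link = 14282.75/13849.76 = 1.031263
Link Q2 2008→Q3 2008:
ΣP(Q3 2008)Q(Q2 2008) = 121.36×19 + 2634.81×1 + 402.79×9 + 216.08×29 = 2305.84 + 2634.81 + 3625.11 + 6266.32 = 14832.08
ΣP(Q2 2008)Q(Q2 2008) = 117.93×19 + 2846.32×1 + 400.07×9 + 181.96×29 = 2240.67 + 2846.32 + 3600.63 + 5276.84 = 13964.46
link = 14832.08/13964.46 = 1.062131
Link Q3 2008→Q4 2008:
ΣP(Q4 2008)Q(Q3 2008) = 157.42×17 + 3371.06×1 + 449.49×11 + 218.35×28 = 2676.14 + 3371.06 + 4944.39 + 6113.8 = 17105.39
ΣP(Q3 2008)Q(Q3 2008) = 121.36×17 + 2634.81×1 + 402.79×11 + 216.08×28 = 2063.12 + 2634.81 + 4430.69 + 6050.24 = 15178.86
link = 17105.39/15178.86 = 1.126922
Chained index = 100 × 1.031263 × 1.062131 × 1.126922 = 123.4359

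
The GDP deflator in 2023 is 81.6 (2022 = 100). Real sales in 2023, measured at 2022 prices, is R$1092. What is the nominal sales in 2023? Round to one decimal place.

Nominal = Real × (Index/100) = 1092 × (81.6/100)
        = 1092 × 0.816 = 891.0720

891.1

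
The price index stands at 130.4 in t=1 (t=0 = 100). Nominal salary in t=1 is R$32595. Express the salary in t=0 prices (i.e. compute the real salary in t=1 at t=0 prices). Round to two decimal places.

Real = Nominal ÷ (Index/100) = 32595 ÷ (130.4/100)
     = 32595 ÷ 1.304 = 24996.1656

24996.17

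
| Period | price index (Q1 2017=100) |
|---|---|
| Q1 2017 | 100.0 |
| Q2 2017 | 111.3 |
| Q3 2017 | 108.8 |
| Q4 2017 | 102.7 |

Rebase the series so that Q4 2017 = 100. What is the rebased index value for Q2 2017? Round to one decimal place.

Rebased(Q2 2017) = 111.3 / 102.7 × 100 = 108.3739

108.4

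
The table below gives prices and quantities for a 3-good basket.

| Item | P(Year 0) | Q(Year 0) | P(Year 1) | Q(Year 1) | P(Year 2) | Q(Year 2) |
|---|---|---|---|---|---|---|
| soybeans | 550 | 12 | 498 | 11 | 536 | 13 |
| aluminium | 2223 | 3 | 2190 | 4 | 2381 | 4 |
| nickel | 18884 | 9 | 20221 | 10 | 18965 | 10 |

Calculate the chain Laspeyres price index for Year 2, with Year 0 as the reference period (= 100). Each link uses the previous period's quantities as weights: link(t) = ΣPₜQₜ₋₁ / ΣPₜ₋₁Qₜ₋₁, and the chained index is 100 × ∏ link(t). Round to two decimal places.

Link Year 0→Year 1:
ΣP(Year 1)Q(Year 0) = 498×12 + 2190×3 + 20221×9 = 5976 + 6570 + 181989 = 194535
ΣP(Year 0)Q(Year 0) = 550×12 + 2223×3 + 18884×9 = 6600 + 6669 + 169956 = 183225
link = 194535/183225 = 1.061727
Link Year 1→Year 2:
ΣP(Year 2)Q(Year 1) = 536×11 + 2381×4 + 18965×10 = 5896 + 9524 + 189650 = 205070
ΣP(Year 1)Q(Year 1) = 498×11 + 2190×4 + 20221×10 = 5478 + 8760 + 202210 = 216448
link = 205070/216448 = 0.947433
Chained index = 100 × 1.061727 × 0.947433 = 100.5916

100.59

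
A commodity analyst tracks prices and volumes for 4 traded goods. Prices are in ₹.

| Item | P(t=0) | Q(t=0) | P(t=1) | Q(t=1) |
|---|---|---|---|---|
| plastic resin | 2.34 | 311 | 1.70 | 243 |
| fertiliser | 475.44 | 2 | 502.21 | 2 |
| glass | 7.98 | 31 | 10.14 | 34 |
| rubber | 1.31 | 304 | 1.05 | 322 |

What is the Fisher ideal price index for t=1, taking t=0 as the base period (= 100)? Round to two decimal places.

Laspeyres component (base-period weights):
ΣP(t=1)Q(t=0) = 1.70×311 + 502.21×2 + 10.14×31 + 1.05×304 = 528.7 + 1004.42 + 314.34 + 319.2 = 2166.66
ΣP(t=0)Q(t=0) = 2.34×311 + 475.44×2 + 7.98×31 + 1.31×304 = 727.74 + 950.88 + 247.38 + 398.24 = 2324.24
L = 2166.66 / 2324.24 × 100 = 93.2201
Paasche component (current-period weights):
ΣP(t=1)Q(t=1) = 1.70×243 + 502.21×2 + 10.14×34 + 1.05×322 = 413.1 + 1004.42 + 344.76 + 338.1 = 2100.38
ΣP(t=0)Q(t=1) = 2.34×243 + 475.44×2 + 7.98×34 + 1.31×322 = 568.62 + 950.88 + 271.32 + 421.82 = 2212.64
P = 2100.38 / 2212.64 × 100 = 94.9264
Fisher = √(L × P) = √(93.2201 × 94.9264) = 94.0694

94.07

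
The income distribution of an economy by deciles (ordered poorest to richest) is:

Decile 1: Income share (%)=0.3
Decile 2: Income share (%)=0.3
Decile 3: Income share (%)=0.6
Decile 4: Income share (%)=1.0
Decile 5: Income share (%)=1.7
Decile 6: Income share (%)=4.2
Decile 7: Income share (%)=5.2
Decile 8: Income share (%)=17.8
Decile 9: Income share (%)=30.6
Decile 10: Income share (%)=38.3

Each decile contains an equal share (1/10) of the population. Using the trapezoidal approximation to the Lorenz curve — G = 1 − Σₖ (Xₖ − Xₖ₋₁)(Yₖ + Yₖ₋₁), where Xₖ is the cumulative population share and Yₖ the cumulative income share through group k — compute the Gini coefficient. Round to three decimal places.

Cumulative income shares Yₖ: 0.0030, 0.0060, 0.0120, 0.0220, 0.0390, 0.0810, 0.1330, 0.3110, 0.6170, 1.0000
Σ (Xₖ−Xₖ₋₁)(Yₖ+Yₖ₋₁) = (1/10)(0.0030+0.0000) + (1/10)(0.0060+0.0030) + (1/10)(0.0120+0.0060) + (1/10)(0.0220+0.0120) + (1/10)(0.0390+0.0220) + (1/10)(0.0810+0.0390) + (1/10)(0.1330+0.0810) + (1/10)(0.3110+0.1330) + (1/10)(0.6170+0.3110) + (1/10)(1.0000+0.6170)
  = 0.0003 + 0.0009 + 0.0018 + 0.0034 + 0.0061 + 0.0120 + 0.0214 + 0.0444 + 0.0928 + 0.1617 = 0.3448
G = 1 − 0.3448 = 0.6552

0.655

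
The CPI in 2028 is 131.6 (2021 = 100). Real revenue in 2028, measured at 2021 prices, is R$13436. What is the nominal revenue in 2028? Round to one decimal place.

Nominal = Real × (Index/100) = 13436 × (131.6/100)
        = 13436 × 1.316 = 17681.7760

17681.8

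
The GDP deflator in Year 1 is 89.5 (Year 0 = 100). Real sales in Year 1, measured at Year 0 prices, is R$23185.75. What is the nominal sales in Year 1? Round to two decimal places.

20751.25

Nominal = Real × (Index/100) = 23185.75 × (89.5/100)
        = 23185.75 × 0.895 = 20751.2463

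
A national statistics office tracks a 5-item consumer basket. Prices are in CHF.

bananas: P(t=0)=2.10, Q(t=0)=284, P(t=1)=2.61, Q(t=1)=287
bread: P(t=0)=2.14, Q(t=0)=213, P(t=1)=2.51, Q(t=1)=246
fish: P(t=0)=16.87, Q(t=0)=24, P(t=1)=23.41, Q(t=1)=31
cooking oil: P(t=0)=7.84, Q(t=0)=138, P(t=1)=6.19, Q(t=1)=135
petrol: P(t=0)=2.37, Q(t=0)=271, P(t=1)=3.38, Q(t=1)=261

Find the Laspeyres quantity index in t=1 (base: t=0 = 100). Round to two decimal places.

Laspeyres quantity index uses base-period prices as weights.
ΣP(t=0)·Q(t=1) = 2.10×287 + 2.14×246 + 16.87×31 + 7.84×135 + 2.37×261 = 602.7 + 526.44 + 522.97 + 1058.4 + 618.57 = 3329.08
ΣP(t=0)·Q(t=0) = 2.10×284 + 2.14×213 + 16.87×24 + 7.84×138 + 2.37×271 = 596.4 + 455.82 + 404.88 + 1081.92 + 642.27 = 3181.29
Index = 3329.08 / 3181.29 × 100 = 104.6456

104.65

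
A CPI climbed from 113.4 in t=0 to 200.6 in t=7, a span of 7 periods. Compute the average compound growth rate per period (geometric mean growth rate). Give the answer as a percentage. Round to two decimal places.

8.49%

Growth factor = (200.6/113.4)^(1/7) = (1.768959)^(1/7) = 1.084896
Growth rate = 1.084896 − 1 = 0.084896 = 8.4896%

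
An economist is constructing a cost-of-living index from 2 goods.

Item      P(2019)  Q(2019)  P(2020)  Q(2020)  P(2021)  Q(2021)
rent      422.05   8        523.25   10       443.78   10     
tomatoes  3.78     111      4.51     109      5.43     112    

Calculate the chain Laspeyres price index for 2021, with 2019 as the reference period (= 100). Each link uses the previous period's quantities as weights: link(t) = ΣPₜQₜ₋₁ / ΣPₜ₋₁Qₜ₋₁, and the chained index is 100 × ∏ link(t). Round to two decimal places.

Link 2019→2020:
ΣP(2020)Q(2019) = 523.25×8 + 4.51×111 = 4186 + 500.61 = 4686.61
ΣP(2019)Q(2019) = 422.05×8 + 3.78×111 = 3376.4 + 419.58 = 3795.98
link = 4686.61/3795.98 = 1.234625
Link 2020→2021:
ΣP(2021)Q(2020) = 443.78×10 + 5.43×109 = 4437.8 + 591.87 = 5029.67
ΣP(2020)Q(2020) = 523.25×10 + 4.51×109 = 5232.5 + 491.59 = 5724.09
link = 5029.67/5724.09 = 0.878685
Chained index = 100 × 1.234625 × 0.878685 = 108.4846

108.48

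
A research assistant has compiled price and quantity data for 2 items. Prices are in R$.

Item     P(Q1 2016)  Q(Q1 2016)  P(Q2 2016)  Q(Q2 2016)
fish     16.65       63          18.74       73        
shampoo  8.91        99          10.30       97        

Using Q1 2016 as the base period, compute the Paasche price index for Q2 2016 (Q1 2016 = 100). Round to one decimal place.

113.8

Paasche price index uses current-period quantities as weights.
ΣP(Q2 2016)·Q(Q2 2016) = 18.74×73 + 10.30×97 = 1368.02 + 999.1 = 2367.12
ΣP(Q1 2016)·Q(Q2 2016) = 16.65×73 + 8.91×97 = 1215.45 + 864.27 = 2079.72
Index = 2367.12 / 2079.72 × 100 = 113.8192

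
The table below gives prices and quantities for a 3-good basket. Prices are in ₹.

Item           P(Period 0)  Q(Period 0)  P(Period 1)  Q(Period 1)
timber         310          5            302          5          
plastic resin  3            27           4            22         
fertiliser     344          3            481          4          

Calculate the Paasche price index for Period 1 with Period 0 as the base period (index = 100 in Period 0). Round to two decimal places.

117.71

Paasche price index uses current-period quantities as weights.
ΣP(Period 1)·Q(Period 1) = 302×5 + 4×22 + 481×4 = 1510 + 88 + 1924 = 3522
ΣP(Period 0)·Q(Period 1) = 310×5 + 3×22 + 344×4 = 1550 + 66 + 1376 = 2992
Index = 3522 / 2992 × 100 = 117.7139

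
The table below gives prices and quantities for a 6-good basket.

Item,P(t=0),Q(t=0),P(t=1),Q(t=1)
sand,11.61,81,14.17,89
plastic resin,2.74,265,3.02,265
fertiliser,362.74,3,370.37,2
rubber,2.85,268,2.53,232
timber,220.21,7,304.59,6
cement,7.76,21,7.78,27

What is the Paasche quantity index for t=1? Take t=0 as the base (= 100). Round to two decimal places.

89.95

Paasche quantity index uses current-period prices as weights.
ΣP(t=1)·Q(t=1) = 14.17×89 + 3.02×265 + 370.37×2 + 2.53×232 + 304.59×6 + 7.78×27 = 1261.13 + 800.3 + 740.74 + 586.96 + 1827.54 + 210.06 = 5426.73
ΣP(t=1)·Q(t=0) = 14.17×81 + 3.02×265 + 370.37×3 + 2.53×268 + 304.59×7 + 7.78×21 = 1147.77 + 800.3 + 1111.11 + 678.04 + 2132.13 + 163.38 = 6032.73
Index = 5426.73 / 6032.73 × 100 = 89.9548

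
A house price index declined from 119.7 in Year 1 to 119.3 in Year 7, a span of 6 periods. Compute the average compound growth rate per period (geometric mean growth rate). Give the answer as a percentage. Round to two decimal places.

-0.06%

Growth factor = (119.3/119.7)^(1/6) = (0.996658)^(1/6) = 0.999442
Growth rate = 0.999442 − 1 = -0.000558 = -0.0558%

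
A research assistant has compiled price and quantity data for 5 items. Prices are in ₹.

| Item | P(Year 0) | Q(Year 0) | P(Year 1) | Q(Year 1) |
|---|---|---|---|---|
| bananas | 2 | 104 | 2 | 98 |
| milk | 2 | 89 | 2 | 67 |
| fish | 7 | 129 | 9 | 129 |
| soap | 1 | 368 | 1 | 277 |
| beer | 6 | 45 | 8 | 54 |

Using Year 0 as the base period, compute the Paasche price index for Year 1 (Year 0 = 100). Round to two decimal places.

Paasche price index uses current-period quantities as weights.
ΣP(Year 1)·Q(Year 1) = 2×98 + 2×67 + 9×129 + 1×277 + 8×54 = 196 + 134 + 1161 + 277 + 432 = 2200
ΣP(Year 0)·Q(Year 1) = 2×98 + 2×67 + 7×129 + 1×277 + 6×54 = 196 + 134 + 903 + 277 + 324 = 1834
Index = 2200 / 1834 × 100 = 119.9564

119.96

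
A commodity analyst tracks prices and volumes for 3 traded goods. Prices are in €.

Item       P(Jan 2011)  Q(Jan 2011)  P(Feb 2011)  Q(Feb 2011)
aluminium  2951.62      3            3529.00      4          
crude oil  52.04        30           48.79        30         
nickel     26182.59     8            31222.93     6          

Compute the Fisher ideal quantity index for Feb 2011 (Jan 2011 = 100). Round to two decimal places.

77.51

Laspeyres component (base-period weights):
ΣP(Jan 2011)Q(Feb 2011) = 2951.62×4 + 52.04×30 + 26182.59×6 = 11806.48 + 1561.2 + 157095.54 = 170463.22
ΣP(Jan 2011)Q(Jan 2011) = 2951.62×3 + 52.04×30 + 26182.59×8 = 8854.86 + 1561.2 + 209460.72 = 219876.78
L = 170463.22 / 219876.78 × 100 = 77.5267
Paasche component (current-period weights):
ΣP(Feb 2011)Q(Feb 2011) = 3529.00×4 + 48.79×30 + 31222.93×6 = 14116 + 1463.7 + 187337.58 = 202917.28
ΣP(Feb 2011)Q(Jan 2011) = 3529.00×3 + 48.79×30 + 31222.93×8 = 10587 + 1463.7 + 249783.44 = 261834.14
P = 202917.28 / 261834.14 × 100 = 77.4984
Fisher = √(L × P) = √(77.5267 × 77.4984) = 77.5126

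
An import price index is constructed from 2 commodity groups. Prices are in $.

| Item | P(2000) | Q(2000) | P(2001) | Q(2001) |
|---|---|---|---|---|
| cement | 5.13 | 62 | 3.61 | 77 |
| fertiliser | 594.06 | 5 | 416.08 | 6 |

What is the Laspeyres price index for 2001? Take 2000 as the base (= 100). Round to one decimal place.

70.1

Laspeyres price index uses base-period quantities as weights.
ΣP(2001)·Q(2000) = 3.61×62 + 416.08×5 = 223.82 + 2080.4 = 2304.22
ΣP(2000)·Q(2000) = 5.13×62 + 594.06×5 = 318.06 + 2970.3 = 3288.36
Index = 2304.22 / 3288.36 × 100 = 70.0720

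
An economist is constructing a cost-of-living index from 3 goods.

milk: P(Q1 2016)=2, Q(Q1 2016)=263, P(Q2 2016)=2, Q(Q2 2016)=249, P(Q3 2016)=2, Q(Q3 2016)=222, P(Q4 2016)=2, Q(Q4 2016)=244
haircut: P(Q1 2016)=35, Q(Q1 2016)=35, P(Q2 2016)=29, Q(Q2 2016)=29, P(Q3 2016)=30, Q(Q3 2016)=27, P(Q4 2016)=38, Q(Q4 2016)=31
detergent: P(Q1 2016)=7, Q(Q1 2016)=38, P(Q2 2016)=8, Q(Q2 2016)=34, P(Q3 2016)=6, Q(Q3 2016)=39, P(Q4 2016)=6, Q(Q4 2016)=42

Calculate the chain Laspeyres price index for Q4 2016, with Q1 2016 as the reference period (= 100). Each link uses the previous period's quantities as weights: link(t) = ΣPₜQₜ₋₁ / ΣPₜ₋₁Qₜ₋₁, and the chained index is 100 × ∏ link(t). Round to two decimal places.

102.21

Link Q1 2016→Q2 2016:
ΣP(Q2 2016)Q(Q1 2016) = 2×263 + 29×35 + 8×38 = 526 + 1015 + 304 = 1845
ΣP(Q1 2016)Q(Q1 2016) = 2×263 + 35×35 + 7×38 = 526 + 1225 + 266 = 2017
link = 1845/2017 = 0.914725
Link Q2 2016→Q3 2016:
ΣP(Q3 2016)Q(Q2 2016) = 2×249 + 30×29 + 6×34 = 498 + 870 + 204 = 1572
ΣP(Q2 2016)Q(Q2 2016) = 2×249 + 29×29 + 8×34 = 498 + 841 + 272 = 1611
link = 1572/1611 = 0.975791
Link Q3 2016→Q4 2016:
ΣP(Q4 2016)Q(Q3 2016) = 2×222 + 38×27 + 6×39 = 444 + 1026 + 234 = 1704
ΣP(Q3 2016)Q(Q3 2016) = 2×222 + 30×27 + 6×39 = 444 + 810 + 234 = 1488
link = 1704/1488 = 1.145161
Chained index = 100 × 0.914725 × 0.975791 × 1.145161 = 102.2149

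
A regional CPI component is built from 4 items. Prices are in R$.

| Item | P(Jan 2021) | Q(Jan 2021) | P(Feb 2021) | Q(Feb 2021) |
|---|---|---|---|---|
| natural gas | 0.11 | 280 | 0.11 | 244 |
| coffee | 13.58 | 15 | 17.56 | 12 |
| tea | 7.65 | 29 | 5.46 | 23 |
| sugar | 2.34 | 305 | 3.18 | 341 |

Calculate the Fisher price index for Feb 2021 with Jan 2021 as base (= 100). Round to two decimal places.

122.97

Laspeyres component (base-period weights):
ΣP(Feb 2021)Q(Jan 2021) = 0.11×280 + 17.56×15 + 5.46×29 + 3.18×305 = 30.8 + 263.4 + 158.34 + 969.9 = 1422.44
ΣP(Jan 2021)Q(Jan 2021) = 0.11×280 + 13.58×15 + 7.65×29 + 2.34×305 = 30.8 + 203.7 + 221.85 + 713.7 = 1170.05
L = 1422.44 / 1170.05 × 100 = 121.5709
Paasche component (current-period weights):
ΣP(Feb 2021)Q(Feb 2021) = 0.11×244 + 17.56×12 + 5.46×23 + 3.18×341 = 26.84 + 210.72 + 125.58 + 1084.38 = 1447.52
ΣP(Jan 2021)Q(Feb 2021) = 0.11×244 + 13.58×12 + 7.65×23 + 2.34×341 = 26.84 + 162.96 + 175.95 + 797.94 = 1163.69
P = 1447.52 / 1163.69 × 100 = 124.3905
Fisher = √(L × P) = √(121.5709 × 124.3905) = 122.9726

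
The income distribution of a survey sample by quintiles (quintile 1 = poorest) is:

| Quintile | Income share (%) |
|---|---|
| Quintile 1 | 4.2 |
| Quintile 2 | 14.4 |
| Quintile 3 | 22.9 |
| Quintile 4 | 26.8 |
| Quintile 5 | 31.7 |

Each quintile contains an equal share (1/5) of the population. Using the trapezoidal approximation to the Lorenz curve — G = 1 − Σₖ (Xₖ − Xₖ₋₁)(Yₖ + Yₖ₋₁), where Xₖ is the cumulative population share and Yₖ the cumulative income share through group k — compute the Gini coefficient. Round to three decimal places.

0.270

Cumulative income shares Yₖ: 0.0420, 0.1860, 0.4150, 0.6830, 1.0000
Σ (Xₖ−Xₖ₋₁)(Yₖ+Yₖ₋₁) = (1/5)(0.0420+0.0000) + (1/5)(0.1860+0.0420) + (1/5)(0.4150+0.1860) + (1/5)(0.6830+0.4150) + (1/5)(1.0000+0.6830)
  = 0.0084 + 0.0456 + 0.1202 + 0.2196 + 0.3366 = 0.7304
G = 1 − 0.7304 = 0.2696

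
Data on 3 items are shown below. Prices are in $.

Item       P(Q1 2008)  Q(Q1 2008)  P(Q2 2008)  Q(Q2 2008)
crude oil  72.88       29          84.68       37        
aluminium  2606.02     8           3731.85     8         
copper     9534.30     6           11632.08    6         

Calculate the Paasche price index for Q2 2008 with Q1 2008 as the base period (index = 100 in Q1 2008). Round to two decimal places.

Paasche price index uses current-period quantities as weights.
ΣP(Q2 2008)·Q(Q2 2008) = 84.68×37 + 3731.85×8 + 11632.08×6 = 3133.16 + 29854.8 + 69792.48 = 102780.44
ΣP(Q1 2008)·Q(Q2 2008) = 72.88×37 + 2606.02×8 + 9534.30×6 = 2696.56 + 20848.16 + 57205.8 = 80750.52
Index = 102780.44 / 80750.52 × 100 = 127.2815

127.28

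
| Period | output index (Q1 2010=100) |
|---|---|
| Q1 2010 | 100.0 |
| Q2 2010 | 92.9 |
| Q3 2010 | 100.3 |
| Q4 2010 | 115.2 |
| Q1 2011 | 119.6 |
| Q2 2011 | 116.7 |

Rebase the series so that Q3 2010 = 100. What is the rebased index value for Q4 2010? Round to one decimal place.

Rebased(Q4 2010) = 115.2 / 100.3 × 100 = 114.8554

114.9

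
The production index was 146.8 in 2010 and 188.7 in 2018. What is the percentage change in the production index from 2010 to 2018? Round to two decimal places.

Change = (188.7 − 146.8) / 146.8 × 100
       = 41.9 / 146.8 × 100 = 28.5422%

28.54%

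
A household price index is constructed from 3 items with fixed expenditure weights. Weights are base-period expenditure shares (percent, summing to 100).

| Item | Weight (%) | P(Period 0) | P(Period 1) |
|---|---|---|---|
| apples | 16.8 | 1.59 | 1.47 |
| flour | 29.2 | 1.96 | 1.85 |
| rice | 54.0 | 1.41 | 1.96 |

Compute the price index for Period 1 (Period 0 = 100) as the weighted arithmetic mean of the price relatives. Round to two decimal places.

apples: 16.8 × (1.47/1.59) = 16.8 × 0.924528 = 15.5321
flour: 29.2 × (1.85/1.96) = 29.2 × 0.943878 = 27.5612
rice: 54.0 × (1.96/1.41) = 54.0 × 1.390071 = 75.0638
Index = Σ wᵢ·(p₁ᵢ/p₀ᵢ) = 15.5321 + 27.5612 + 75.0638 = 118.1571

118.16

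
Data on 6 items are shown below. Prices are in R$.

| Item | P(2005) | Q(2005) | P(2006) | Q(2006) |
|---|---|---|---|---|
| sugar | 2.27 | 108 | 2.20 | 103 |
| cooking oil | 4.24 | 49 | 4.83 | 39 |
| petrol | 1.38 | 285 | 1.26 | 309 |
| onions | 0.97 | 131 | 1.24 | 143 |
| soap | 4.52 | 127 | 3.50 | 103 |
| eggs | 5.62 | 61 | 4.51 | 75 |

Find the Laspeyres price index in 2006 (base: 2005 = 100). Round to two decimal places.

90.76

Laspeyres price index uses base-period quantities as weights.
ΣP(2006)·Q(2005) = 2.20×108 + 4.83×49 + 1.26×285 + 1.24×131 + 3.50×127 + 4.51×61 = 237.6 + 236.67 + 359.1 + 162.44 + 444.5 + 275.11 = 1715.42
ΣP(2005)·Q(2005) = 2.27×108 + 4.24×49 + 1.38×285 + 0.97×131 + 4.52×127 + 5.62×61 = 245.16 + 207.76 + 393.3 + 127.07 + 574.04 + 342.82 = 1890.15
Index = 1715.42 / 1890.15 × 100 = 90.7558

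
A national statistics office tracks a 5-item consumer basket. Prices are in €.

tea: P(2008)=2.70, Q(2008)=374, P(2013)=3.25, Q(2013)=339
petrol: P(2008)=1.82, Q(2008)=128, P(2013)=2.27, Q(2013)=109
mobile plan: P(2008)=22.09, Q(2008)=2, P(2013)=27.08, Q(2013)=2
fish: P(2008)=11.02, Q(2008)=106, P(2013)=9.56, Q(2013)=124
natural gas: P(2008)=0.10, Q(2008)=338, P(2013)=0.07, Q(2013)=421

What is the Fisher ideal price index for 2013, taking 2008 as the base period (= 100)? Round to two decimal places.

Laspeyres component (base-period weights):
ΣP(2013)Q(2008) = 3.25×374 + 2.27×128 + 27.08×2 + 9.56×106 + 0.07×338 = 1215.5 + 290.56 + 54.16 + 1013.36 + 23.66 = 2597.24
ΣP(2008)Q(2008) = 2.70×374 + 1.82×128 + 22.09×2 + 11.02×106 + 0.10×338 = 1009.8 + 232.96 + 44.18 + 1168.12 + 33.8 = 2488.86
L = 2597.24 / 2488.86 × 100 = 104.3546
Paasche component (current-period weights):
ΣP(2013)Q(2013) = 3.25×339 + 2.27×109 + 27.08×2 + 9.56×124 + 0.07×421 = 1101.75 + 247.43 + 54.16 + 1185.44 + 29.47 = 2618.25
ΣP(2008)Q(2013) = 2.70×339 + 1.82×109 + 22.09×2 + 11.02×124 + 0.10×421 = 915.3 + 198.38 + 44.18 + 1366.48 + 42.1 = 2566.44
P = 2618.25 / 2566.44 × 100 = 102.0187
Fisher = √(L × P) = √(104.3546 × 102.0187) = 103.1801

103.18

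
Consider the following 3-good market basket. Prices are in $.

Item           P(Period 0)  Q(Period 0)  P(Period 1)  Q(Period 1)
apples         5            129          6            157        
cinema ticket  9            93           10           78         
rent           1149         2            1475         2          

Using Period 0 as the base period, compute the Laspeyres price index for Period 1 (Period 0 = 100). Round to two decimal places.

Laspeyres price index uses base-period quantities as weights.
ΣP(Period 1)·Q(Period 0) = 6×129 + 10×93 + 1475×2 = 774 + 930 + 2950 = 4654
ΣP(Period 0)·Q(Period 0) = 5×129 + 9×93 + 1149×2 = 645 + 837 + 2298 = 3780
Index = 4654 / 3780 × 100 = 123.1217

123.12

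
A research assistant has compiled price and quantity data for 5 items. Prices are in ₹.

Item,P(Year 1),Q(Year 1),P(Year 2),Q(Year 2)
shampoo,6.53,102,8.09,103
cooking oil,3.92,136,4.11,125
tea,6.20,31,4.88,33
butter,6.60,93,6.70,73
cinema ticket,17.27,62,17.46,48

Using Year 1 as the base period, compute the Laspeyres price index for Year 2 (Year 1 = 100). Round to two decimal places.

105.37

Laspeyres price index uses base-period quantities as weights.
ΣP(Year 2)·Q(Year 1) = 8.09×102 + 4.11×136 + 4.88×31 + 6.70×93 + 17.46×62 = 825.18 + 558.96 + 151.28 + 623.1 + 1082.52 = 3241.04
ΣP(Year 1)·Q(Year 1) = 6.53×102 + 3.92×136 + 6.20×31 + 6.60×93 + 17.27×62 = 666.06 + 533.12 + 192.2 + 613.8 + 1070.74 = 3075.92
Index = 3241.04 / 3075.92 × 100 = 105.3682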